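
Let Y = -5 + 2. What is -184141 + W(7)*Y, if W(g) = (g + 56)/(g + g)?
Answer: -368309/2 ≈ -1.8415e+5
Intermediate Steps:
W(g) = (56 + g)/(2*g) (W(g) = (56 + g)/((2*g)) = (56 + g)*(1/(2*g)) = (56 + g)/(2*g))
Y = -3
-184141 + W(7)*Y = -184141 + ((1/2)*(56 + 7)/7)*(-3) = -184141 + ((1/2)*(1/7)*63)*(-3) = -184141 + (9/2)*(-3) = -184141 - 27/2 = -368309/2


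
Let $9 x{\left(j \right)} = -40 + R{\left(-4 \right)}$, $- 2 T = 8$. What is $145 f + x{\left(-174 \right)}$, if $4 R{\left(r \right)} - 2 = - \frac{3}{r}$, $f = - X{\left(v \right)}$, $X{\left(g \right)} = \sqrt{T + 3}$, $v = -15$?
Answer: $- \frac{629}{144} - 145 i \approx -4.3681 - 145.0 i$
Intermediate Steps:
$T = -4$ ($T = \left(- \frac{1}{2}\right) 8 = -4$)
$X{\left(g \right)} = i$ ($X{\left(g \right)} = \sqrt{-4 + 3} = \sqrt{-1} = i$)
$f = - i \approx - 1.0 i$
$R{\left(r \right)} = \frac{1}{2} - \frac{3}{4 r}$ ($R{\left(r \right)} = \frac{1}{2} + \frac{\left(-3\right) \frac{1}{r}}{4} = \frac{1}{2} - \frac{3}{4 r}$)
$x{\left(j \right)} = - \frac{629}{144}$ ($x{\left(j \right)} = \frac{-40 + \frac{-3 + 2 \left(-4\right)}{4 \left(-4\right)}}{9} = \frac{-40 + \frac{1}{4} \left(- \frac{1}{4}\right) \left(-3 - 8\right)}{9} = \frac{-40 + \frac{1}{4} \left(- \frac{1}{4}\right) \left(-11\right)}{9} = \frac{-40 + \frac{11}{16}}{9} = \frac{1}{9} \left(- \frac{629}{16}\right) = - \frac{629}{144}$)
$145 f + x{\left(-174 \right)} = 145 \left(- i\right) - \frac{629}{144} = - 145 i - \frac{629}{144} = - \frac{629}{144} - 145 i$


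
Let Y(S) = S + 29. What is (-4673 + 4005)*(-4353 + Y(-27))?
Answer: 2906468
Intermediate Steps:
Y(S) = 29 + S
(-4673 + 4005)*(-4353 + Y(-27)) = (-4673 + 4005)*(-4353 + (29 - 27)) = -668*(-4353 + 2) = -668*(-4351) = 2906468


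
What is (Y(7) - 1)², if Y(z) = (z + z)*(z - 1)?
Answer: 6889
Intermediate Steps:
Y(z) = 2*z*(-1 + z) (Y(z) = (2*z)*(-1 + z) = 2*z*(-1 + z))
(Y(7) - 1)² = (2*7*(-1 + 7) - 1)² = (2*7*6 - 1)² = (84 - 1)² = 83² = 6889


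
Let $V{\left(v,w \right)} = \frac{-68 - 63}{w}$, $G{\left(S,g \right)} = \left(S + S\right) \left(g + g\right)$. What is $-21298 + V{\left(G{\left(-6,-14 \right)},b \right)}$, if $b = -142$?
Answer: $- \frac{3024185}{142} \approx -21297.0$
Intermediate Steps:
$G{\left(S,g \right)} = 4 S g$ ($G{\left(S,g \right)} = 2 S 2 g = 4 S g$)
$V{\left(v,w \right)} = - \frac{131}{w}$
$-21298 + V{\left(G{\left(-6,-14 \right)},b \right)} = -21298 - \frac{131}{-142} = -21298 - - \frac{131}{142} = -21298 + \frac{131}{142} = - \frac{3024185}{142}$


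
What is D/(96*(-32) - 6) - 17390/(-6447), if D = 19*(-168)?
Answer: 216682/58023 ≈ 3.7344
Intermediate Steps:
D = -3192
D/(96*(-32) - 6) - 17390/(-6447) = -3192/(96*(-32) - 6) - 17390/(-6447) = -3192/(-3072 - 6) - 17390*(-1/6447) = -3192/(-3078) + 17390/6447 = -3192*(-1/3078) + 17390/6447 = 28/27 + 17390/6447 = 216682/58023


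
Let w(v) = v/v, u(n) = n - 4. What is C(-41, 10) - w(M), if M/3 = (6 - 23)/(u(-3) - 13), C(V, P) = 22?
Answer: 21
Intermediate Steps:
u(n) = -4 + n
M = 51/20 (M = 3*((6 - 23)/((-4 - 3) - 13)) = 3*(-17/(-7 - 13)) = 3*(-17/(-20)) = 3*(-17*(-1/20)) = 3*(17/20) = 51/20 ≈ 2.5500)
w(v) = 1
C(-41, 10) - w(M) = 22 - 1*1 = 22 - 1 = 21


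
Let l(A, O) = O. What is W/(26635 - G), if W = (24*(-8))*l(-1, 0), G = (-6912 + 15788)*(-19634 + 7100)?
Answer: 0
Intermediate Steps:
G = -111251784 (G = 8876*(-12534) = -111251784)
W = 0 (W = (24*(-8))*0 = -192*0 = 0)
W/(26635 - G) = 0/(26635 - 1*(-111251784)) = 0/(26635 + 111251784) = 0/111278419 = 0*(1/111278419) = 0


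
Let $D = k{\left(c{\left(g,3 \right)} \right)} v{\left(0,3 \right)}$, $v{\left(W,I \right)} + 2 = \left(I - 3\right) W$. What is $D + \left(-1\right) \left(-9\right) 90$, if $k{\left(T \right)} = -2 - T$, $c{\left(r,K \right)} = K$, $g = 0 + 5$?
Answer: $820$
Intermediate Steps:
$g = 5$
$v{\left(W,I \right)} = -2 + W \left(-3 + I\right)$ ($v{\left(W,I \right)} = -2 + \left(I - 3\right) W = -2 + \left(-3 + I\right) W = -2 + W \left(-3 + I\right)$)
$D = 10$ ($D = \left(-2 - 3\right) \left(-2 - 0 + 3 \cdot 0\right) = \left(-2 - 3\right) \left(-2 + 0 + 0\right) = \left(-5\right) \left(-2\right) = 10$)
$D + \left(-1\right) \left(-9\right) 90 = 10 + \left(-1\right) \left(-9\right) 90 = 10 + 9 \cdot 90 = 10 + 810 = 820$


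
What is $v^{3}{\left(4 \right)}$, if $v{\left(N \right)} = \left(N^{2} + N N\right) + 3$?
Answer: $42875$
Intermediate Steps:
$v{\left(N \right)} = 3 + 2 N^{2}$ ($v{\left(N \right)} = \left(N^{2} + N^{2}\right) + 3 = 2 N^{2} + 3 = 3 + 2 N^{2}$)
$v^{3}{\left(4 \right)} = \left(3 + 2 \cdot 4^{2}\right)^{3} = \left(3 + 2 \cdot 16\right)^{3} = \left(3 + 32\right)^{3} = 35^{3} = 42875$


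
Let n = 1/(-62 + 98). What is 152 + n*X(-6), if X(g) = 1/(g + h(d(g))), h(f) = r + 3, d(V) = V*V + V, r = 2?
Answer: 5471/36 ≈ 151.97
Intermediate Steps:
d(V) = V + V² (d(V) = V² + V = V + V²)
n = 1/36 ≈ 0.027778
h(f) = 5 (h(f) = 2 + 3 = 5)
X(g) = 1/(5 + g) (X(g) = 1/(g + 5) = 1/(5 + g))
152 + n*X(-6) = 152 + 1/(36*(5 - 6)) = 152 + (1/36)/(-1) = 152 + (1/36)*(-1) = 152 - 1/36 = 5471/36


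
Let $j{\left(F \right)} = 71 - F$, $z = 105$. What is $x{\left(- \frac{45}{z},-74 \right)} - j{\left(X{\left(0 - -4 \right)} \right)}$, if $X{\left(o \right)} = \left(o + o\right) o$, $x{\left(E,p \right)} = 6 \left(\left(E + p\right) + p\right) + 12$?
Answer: $- \frac{6423}{7} \approx -917.57$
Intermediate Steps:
$x{\left(E,p \right)} = 12 + 6 E + 12 p$ ($x{\left(E,p \right)} = 6 \left(E + 2 p\right) + 12 = \left(6 E + 12 p\right) + 12 = 12 + 6 E + 12 p$)
$X{\left(o \right)} = 2 o^{2}$ ($X{\left(o \right)} = 2 o o = 2 o^{2}$)
$x{\left(- \frac{45}{z},-74 \right)} - j{\left(X{\left(0 - -4 \right)} \right)} = \left(12 + 6 \left(- \frac{45}{105}\right) + 12 \left(-74\right)\right) - \left(71 - 2 \left(0 - -4\right)^{2}\right) = \left(12 + 6 \left(\left(-45\right) \frac{1}{105}\right) - 888\right) - \left(71 - 2 \left(0 + 4\right)^{2}\right) = \left(12 + 6 \left(- \frac{3}{7}\right) - 888\right) - \left(71 - 2 \cdot 4^{2}\right) = \left(12 - \frac{18}{7} - 888\right) - \left(71 - 2 \cdot 16\right) = - \frac{6150}{7} - \left(71 - 32\right) = - \frac{6150}{7} - 39 = - \frac{6423}{7}$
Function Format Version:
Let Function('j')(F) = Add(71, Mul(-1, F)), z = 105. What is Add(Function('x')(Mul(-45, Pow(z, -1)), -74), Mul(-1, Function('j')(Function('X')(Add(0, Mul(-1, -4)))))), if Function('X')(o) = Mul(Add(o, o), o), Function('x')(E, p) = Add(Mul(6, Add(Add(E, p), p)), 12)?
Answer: Rational(-6423, 7) ≈ -917.57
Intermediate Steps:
Function('x')(E, p) = Add(12, Mul(6, E), Mul(12, p)) (Function('x')(E, p) = Add(Mul(6, Add(E, Mul(2, p))), 12) = Add(Add(Mul(6, E), Mul(12, p)), 12) = Add(12, Mul(6, E), Mul(12, p)))
Function('X')(o) = Mul(2, Pow(o, 2)) (Function('X')(o) = Mul(Mul(2, o), o) = Mul(2, Pow(o, 2)))
Add(Function('x')(Mul(-45, Pow(z, -1)), -74), Mul(-1, Function('j')(Function('X')(Add(0, Mul(-1, -4)))))) = Add(Add(12, Mul(6, Mul(-45, Pow(105, -1))), Mul(12, -74)), Mul(-1, Add(71, Mul(-1, Mul(2, Pow(Add(0, Mul(-1, -4)), 2)))))) = Add(Add(12, Mul(6, Mul(-45, Rational(1, 105))), -888), Mul(-1, Add(71, Mul(-1, Mul(2, Pow(Add(0, 4), 2)))))) = Add(Add(12, Mul(6, Rational(-3, 7)), -888), Mul(-1, Add(71, Mul(-1, Mul(2, Pow(4, 2)))))) = Add(Add(12, Rational(-18, 7), -888), Mul(-1, Add(71, Mul(-1, Mul(2, 16))))) = Add(Rational(-6150, 7), Mul(-1, Add(71, Mul(-1, 32)))) = Add(Rational(-6150, 7), Mul(-1, Add(71, -32))) = Add(Rational(-6150, 7), Mul(-1, 39)) = Add(Rational(-6150, 7), -39) = Rational(-6423, 7)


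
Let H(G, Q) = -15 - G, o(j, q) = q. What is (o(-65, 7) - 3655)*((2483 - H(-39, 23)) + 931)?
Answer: -12366720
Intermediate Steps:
(o(-65, 7) - 3655)*((2483 - H(-39, 23)) + 931) = (7 - 3655)*((2483 - (-15 - 1*(-39))) + 931) = -3648*((2483 - (-15 + 39)) + 931) = -3648*((2483 - 1*24) + 931) = -3648*((2483 - 24) + 931) = -3648*(2459 + 931) = -3648*3390 = -12366720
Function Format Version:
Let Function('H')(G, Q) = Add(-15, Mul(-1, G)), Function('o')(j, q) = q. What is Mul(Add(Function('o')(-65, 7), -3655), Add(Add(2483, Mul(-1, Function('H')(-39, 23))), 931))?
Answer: -12366720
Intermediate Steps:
Mul(Add(Function('o')(-65, 7), -3655), Add(Add(2483, Mul(-1, Function('H')(-39, 23))), 931)) = Mul(Add(7, -3655), Add(Add(2483, Mul(-1, Add(-15, Mul(-1, -39)))), 931)) = Mul(-3648, Add(Add(2483, Mul(-1, Add(-15, 39))), 931)) = Mul(-3648, Add(Add(2483, Mul(-1, 24)), 931)) = Mul(-3648, Add(Add(2483, -24), 931)) = Mul(-3648, Add(2459, 931)) = Mul(-3648, 3390) = -12366720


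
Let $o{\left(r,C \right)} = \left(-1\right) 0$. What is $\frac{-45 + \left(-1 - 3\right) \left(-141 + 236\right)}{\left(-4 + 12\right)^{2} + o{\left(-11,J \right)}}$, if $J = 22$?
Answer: $- \frac{425}{64} \approx -6.6406$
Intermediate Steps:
$o{\left(r,C \right)} = 0$
$\frac{-45 + \left(-1 - 3\right) \left(-141 + 236\right)}{\left(-4 + 12\right)^{2} + o{\left(-11,J \right)}} = \frac{-45 + \left(-1 - 3\right) \left(-141 + 236\right)}{\left(-4 + 12\right)^{2} + 0} = \frac{-45 - 380}{8^{2} + 0} = \frac{-45 - 380}{64 + 0} = - \frac{425}{64}$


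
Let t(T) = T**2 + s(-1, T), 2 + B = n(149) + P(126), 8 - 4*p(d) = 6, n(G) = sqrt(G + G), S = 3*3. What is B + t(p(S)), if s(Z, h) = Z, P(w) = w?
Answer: 493/4 + sqrt(298) ≈ 140.51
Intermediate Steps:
S = 9
n(G) = sqrt(2)*sqrt(G) (n(G) = sqrt(2*G) = sqrt(2)*sqrt(G))
p(d) = 1/2 (p(d) = 2 - 1/4*6 = 2 - 3/2 = 1/2)
B = 124 + sqrt(298) (B = -2 + (sqrt(2)*sqrt(149) + 126) = -2 + (sqrt(298) + 126) = -2 + (126 + sqrt(298)) = 124 + sqrt(298) ≈ 141.26)
t(T) = -1 + T**2 (t(T) = T**2 - 1 = -1 + T**2)
B + t(p(S)) = (124 + sqrt(298)) + (-1 + (1/2)**2) = (124 + sqrt(298)) + (-1 + 1/4) = (124 + sqrt(298)) - 3/4 = 493/4 + sqrt(298)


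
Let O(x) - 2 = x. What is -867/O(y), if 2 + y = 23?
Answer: -867/23 ≈ -37.696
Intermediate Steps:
y = 21 (y = -2 + 23 = 21)
O(x) = 2 + x
-867/O(y) = -867/(2 + 21) = -867/23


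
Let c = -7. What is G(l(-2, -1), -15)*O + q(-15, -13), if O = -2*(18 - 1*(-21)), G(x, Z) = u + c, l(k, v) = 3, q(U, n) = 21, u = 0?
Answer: 567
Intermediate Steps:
G(x, Z) = -7 (G(x, Z) = 0 - 7 = -7)
O = -78 (O = -2*(18 + 21) = -2*39 = -78)
G(l(-2, -1), -15)*O + q(-15, -13) = -7*(-78) + 21 = 546 + 21 = 567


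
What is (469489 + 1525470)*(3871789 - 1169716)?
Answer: 5390524850007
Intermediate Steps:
(469489 + 1525470)*(3871789 - 1169716) = 1994959*2702073 = 5390524850007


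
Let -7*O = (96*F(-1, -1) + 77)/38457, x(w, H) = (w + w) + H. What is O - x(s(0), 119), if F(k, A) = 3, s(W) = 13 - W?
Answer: -39034220/269199 ≈ -145.00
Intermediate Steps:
x(w, H) = H + 2*w (x(w, H) = 2*w + H = H + 2*w)
O = -365/269199 (O = -(96*3 + 77)/(7*38457) = -(288 + 77)/(7*38457) = -365/(7*38457) = -⅐*365/38457 = -365/269199 ≈ -0.0013559)
O - x(s(0), 119) = -365/269199 - (119 + 2*(13 - 1*0)) = -365/269199 - (119 + 2*(13 + 0)) = -365/269199 - (119 + 2*13) = -365/269199 - (119 + 26) = -365/269199 - 1*145 = -365/269199 - 145 = -39034220/269199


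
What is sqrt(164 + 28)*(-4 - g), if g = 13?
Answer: -136*sqrt(3) ≈ -235.56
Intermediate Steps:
sqrt(164 + 28)*(-4 - g) = sqrt(164 + 28)*(-4 - 1*13) = sqrt(192)*(-4 - 13) = (8*sqrt(3))*(-17) = -136*sqrt(3)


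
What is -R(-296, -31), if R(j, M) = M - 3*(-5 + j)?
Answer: -872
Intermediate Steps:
R(j, M) = 15 + M - 3*j (R(j, M) = M - (-15 + 3*j) = M + (15 - 3*j) = 15 + M - 3*j)
-R(-296, -31) = -(15 - 31 - 3*(-296)) = -(15 - 31 + 888) = -1*872 = -872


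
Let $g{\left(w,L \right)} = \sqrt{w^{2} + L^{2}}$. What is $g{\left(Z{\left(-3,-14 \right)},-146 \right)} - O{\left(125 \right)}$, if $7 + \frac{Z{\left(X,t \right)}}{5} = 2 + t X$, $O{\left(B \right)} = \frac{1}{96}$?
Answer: $- \frac{1}{96} + \sqrt{55541} \approx 235.66$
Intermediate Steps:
$O{\left(B \right)} = \frac{1}{96}$
$Z{\left(X,t \right)} = -25 + 5 X t$ ($Z{\left(X,t \right)} = -35 + 5 \left(2 + t X\right) = -35 + 5 \left(2 + X t\right) = -35 + \left(10 + 5 X t\right) = -25 + 5 X t$)
$g{\left(w,L \right)} = \sqrt{L^{2} + w^{2}}$
$g{\left(Z{\left(-3,-14 \right)},-146 \right)} - O{\left(125 \right)} = \sqrt{\left(-146\right)^{2} + \left(-25 + 5 \left(-3\right) \left(-14\right)\right)^{2}} - \frac{1}{96} = \sqrt{21316 + \left(-25 + 210\right)^{2}} - \frac{1}{96} = \sqrt{21316 + 185^{2}} - \frac{1}{96} = \sqrt{21316 + 34225} - \frac{1}{96} = \sqrt{55541} - \frac{1}{96} = - \frac{1}{96} + \sqrt{55541}$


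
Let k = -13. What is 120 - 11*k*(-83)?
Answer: -11749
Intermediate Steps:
120 - 11*k*(-83) = 120 - 11*(-13)*(-83) = 120 + 143*(-83) = 120 - 11869 = -11749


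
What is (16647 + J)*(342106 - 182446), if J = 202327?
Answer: 34961388840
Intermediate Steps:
(16647 + J)*(342106 - 182446) = (16647 + 202327)*(342106 - 182446) = 218974*159660 = 34961388840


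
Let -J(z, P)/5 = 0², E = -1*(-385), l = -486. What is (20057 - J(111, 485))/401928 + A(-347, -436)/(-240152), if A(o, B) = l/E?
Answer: 231829484081/4645208503320 ≈ 0.049907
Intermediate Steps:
E = 385
J(z, P) = 0 (J(z, P) = -5*0² = -5*0 = 0)
A(o, B) = -486/385
(20057 - J(111, 485))/401928 + A(-347, -436)/(-240152) = (20057 - 1*0)/401928 - 486/385/(-240152) = (20057 + 0)*(1/401928) - 486/385*(-1/240152) = 20057*(1/401928) + 243/46229260 = 20057/401928 + 243/46229260 = 231829484081/4645208503320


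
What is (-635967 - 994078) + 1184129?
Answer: -445916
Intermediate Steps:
(-635967 - 994078) + 1184129 = -1630045 + 1184129 = -445916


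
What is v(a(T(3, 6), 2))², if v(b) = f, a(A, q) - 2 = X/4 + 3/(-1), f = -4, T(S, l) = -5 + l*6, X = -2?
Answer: 16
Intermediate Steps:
T(S, l) = -5 + 6*l
a(A, q) = -3/2 (a(A, q) = 2 + (-2/4 + 3/(-1)) = 2 + (-2*¼ + 3*(-1)) = 2 + (-½ - 3) = 2 - 7/2 = -3/2)
v(b) = -4
v(a(T(3, 6), 2))² = (-4)² = 16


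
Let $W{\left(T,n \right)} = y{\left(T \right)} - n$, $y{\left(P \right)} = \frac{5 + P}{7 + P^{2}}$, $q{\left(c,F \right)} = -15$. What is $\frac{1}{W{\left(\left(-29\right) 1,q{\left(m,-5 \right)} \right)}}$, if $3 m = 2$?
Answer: $\frac{106}{1587} \approx 0.066793$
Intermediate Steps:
$m = \frac{2}{3}$ ($m = \frac{1}{3} \cdot 2 = \frac{2}{3} \approx 0.66667$)
$y{\left(P \right)} = \frac{5 + P}{7 + P^{2}}$
$W{\left(T,n \right)} = - n + \frac{5 + T}{7 + T^{2}}$ ($W{\left(T,n \right)} = \frac{5 + T}{7 + T^{2}} - n = - n + \frac{5 + T}{7 + T^{2}}$)
$\frac{1}{W{\left(\left(-29\right) 1,q{\left(m,-5 \right)} \right)}} = \frac{1}{\frac{1}{7 + \left(\left(-29\right) 1\right)^{2}} \left(5 - 29 - - 15 \left(7 + \left(\left(-29\right) 1\right)^{2}\right)\right)} = \frac{1}{\frac{1}{7 + \left(-29\right)^{2}} \left(5 - 29 - - 15 \left(7 + \left(-29\right)^{2}\right)\right)} = \frac{1}{\frac{1}{7 + 841} \left(5 - 29 - - 15 \left(7 + 841\right)\right)} = \frac{1}{\frac{1}{848} \left(5 - 29 - \left(-15\right) 848\right)} = \frac{1}{\frac{1}{848} \left(5 - 29 + 12720\right)} = \frac{1}{\frac{1}{848} \cdot 12696} = \frac{1}{\frac{1587}{106}} = \frac{106}{1587}$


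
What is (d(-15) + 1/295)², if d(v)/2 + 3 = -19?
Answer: 168454441/87025 ≈ 1935.7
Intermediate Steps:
d(v) = -44 (d(v) = -6 + 2*(-19) = -6 - 38 = -44)
(d(-15) + 1/295)² = (-44 + 1/295)² = (-12979/295)² = 168454441/87025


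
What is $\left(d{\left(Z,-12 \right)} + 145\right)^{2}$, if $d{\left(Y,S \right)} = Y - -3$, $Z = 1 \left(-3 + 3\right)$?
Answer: $21904$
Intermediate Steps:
$Z = 0$ ($Z = 1 \cdot 0 = 0$)
$d{\left(Y,S \right)} = 3 + Y$ ($d{\left(Y,S \right)} = Y + 3 = 3 + Y$)
$\left(d{\left(Z,-12 \right)} + 145\right)^{2} = \left(\left(3 + 0\right) + 145\right)^{2} = \left(3 + 145\right)^{2} = 148^{2} = 21904$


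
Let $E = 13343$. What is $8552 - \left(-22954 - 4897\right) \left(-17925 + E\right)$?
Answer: $-127604730$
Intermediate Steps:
$8552 - \left(-22954 - 4897\right) \left(-17925 + E\right) = 8552 - \left(-22954 - 4897\right) \left(-17925 + 13343\right) = 8552 - \left(-27851\right) \left(-4582\right) = 8552 - 127613282 = -127604730$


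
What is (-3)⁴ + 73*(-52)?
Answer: -3715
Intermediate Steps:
(-3)⁴ + 73*(-52) = 81 - 3796 = -3715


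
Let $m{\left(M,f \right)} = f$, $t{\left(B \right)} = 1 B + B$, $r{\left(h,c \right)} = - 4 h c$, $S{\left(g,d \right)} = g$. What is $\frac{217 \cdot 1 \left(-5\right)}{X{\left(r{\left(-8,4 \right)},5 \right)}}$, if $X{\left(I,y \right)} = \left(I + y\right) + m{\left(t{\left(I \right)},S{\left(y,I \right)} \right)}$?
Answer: $- \frac{1085}{138} \approx -7.8623$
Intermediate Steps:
$r{\left(h,c \right)} = - 4 c h$
$t{\left(B \right)} = 2 B$ ($t{\left(B \right)} = B + B = 2 B$)
$X{\left(I,y \right)} = I + 2 y$ ($X{\left(I,y \right)} = \left(I + y\right) + y = I + 2 y$)
$\frac{217 \cdot 1 \left(-5\right)}{X{\left(r{\left(-8,4 \right)},5 \right)}} = \frac{217 \cdot 1 \left(-5\right)}{\left(-4\right) 4 \left(-8\right) + 2 \cdot 5} = \frac{217 \left(-5\right)}{128 + 10} = - \frac{1085}{138}$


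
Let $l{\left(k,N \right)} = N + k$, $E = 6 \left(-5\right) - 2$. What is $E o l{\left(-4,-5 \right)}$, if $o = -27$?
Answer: $-7776$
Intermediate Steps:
$E = -32$ ($E = -30 - 2 = -32$)
$E o l{\left(-4,-5 \right)} = \left(-32\right) \left(-27\right) \left(-5 - 4\right) = 864 \left(-9\right) = -7776$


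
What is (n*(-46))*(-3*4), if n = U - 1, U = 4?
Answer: 1656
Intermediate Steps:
n = 3 (n = 4 - 1 = 3)
(n*(-46))*(-3*4) = (3*(-46))*(-3*4) = -138*(-12) = 1656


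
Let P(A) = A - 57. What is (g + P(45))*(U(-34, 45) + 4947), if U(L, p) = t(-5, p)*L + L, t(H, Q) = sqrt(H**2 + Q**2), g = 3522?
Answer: 17244630 - 596700*sqrt(82) ≈ 1.1841e+7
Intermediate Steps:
P(A) = -57 + A
U(L, p) = L + L*sqrt(25 + p**2) (U(L, p) = sqrt((-5)**2 + p**2)*L + L = sqrt(25 + p**2)*L + L = L*sqrt(25 + p**2) + L = L + L*sqrt(25 + p**2))
(g + P(45))*(U(-34, 45) + 4947) = (3522 + (-57 + 45))*(-34*(1 + sqrt(25 + 45**2)) + 4947) = (3522 - 12)*(-34*(1 + sqrt(25 + 2025)) + 4947) = 3510*(-34*(1 + sqrt(2050)) + 4947) = 3510*(-34*(1 + 5*sqrt(82)) + 4947) = 3510*((-34 - 170*sqrt(82)) + 4947) = 3510*(4913 - 170*sqrt(82)) = 17244630 - 596700*sqrt(82)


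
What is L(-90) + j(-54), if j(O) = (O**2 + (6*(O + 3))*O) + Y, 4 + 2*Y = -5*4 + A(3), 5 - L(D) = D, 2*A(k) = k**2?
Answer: 78101/4 ≈ 19525.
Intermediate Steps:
A(k) = k**2/2
L(D) = 5 - D
Y = -39/4 (Y = -2 + (-5*4 + (1/2)*3**2)/2 = -2 + (-20 + (1/2)*9)/2 = -2 + (-20 + 9/2)/2 = -2 + (1/2)*(-31/2) = -2 - 31/4 = -39/4 ≈ -9.7500)
j(O) = -39/4 + O**2 + O*(18 + 6*O) (j(O) = (O**2 + (6*(O + 3))*O) - 39/4 = (O**2 + (6*(3 + O))*O) - 39/4 = (O**2 + (18 + 6*O)*O) - 39/4 = (O**2 + O*(18 + 6*O)) - 39/4 = -39/4 + O**2 + O*(18 + 6*O))
L(-90) + j(-54) = (5 - 1*(-90)) + (-39/4 + 7*(-54)**2 + 18*(-54)) = (5 + 90) + (-39/4 + 7*2916 - 972) = 95 + (-39/4 + 20412 - 972) = 95 + 77721/4 = 78101/4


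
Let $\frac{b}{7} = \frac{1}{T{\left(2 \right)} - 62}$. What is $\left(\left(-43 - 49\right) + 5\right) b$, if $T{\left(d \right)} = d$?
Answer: $\frac{203}{20} \approx 10.15$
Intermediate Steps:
$b = - \frac{7}{60}$ ($b = \frac{7}{2 - 62} = \frac{7}{-60} = 7 \left(- \frac{1}{60}\right) = - \frac{7}{60} \approx -0.11667$)
$\left(\left(-43 - 49\right) + 5\right) b = \left(\left(-43 - 49\right) + 5\right) \left(- \frac{7}{60}\right) = \left(-92 + 5\right) \left(- \frac{7}{60}\right) = \left(-87\right) \left(- \frac{7}{60}\right) = \frac{203}{20}$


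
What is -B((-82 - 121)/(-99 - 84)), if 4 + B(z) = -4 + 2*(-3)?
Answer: 14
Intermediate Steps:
B(z) = -14 (B(z) = -4 + (-4 + 2*(-3)) = -4 + (-4 - 6) = -4 - 10 = -14)
-B((-82 - 121)/(-99 - 84)) = -1*(-14) = 14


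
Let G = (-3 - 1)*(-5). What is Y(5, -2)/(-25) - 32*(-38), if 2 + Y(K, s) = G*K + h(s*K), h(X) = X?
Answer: 30312/25 ≈ 1212.5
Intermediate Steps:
G = 20 (G = -4*(-5) = 20)
Y(K, s) = -2 + 20*K + K*s (Y(K, s) = -2 + (20*K + s*K) = -2 + (20*K + K*s) = -2 + 20*K + K*s)
Y(5, -2)/(-25) - 32*(-38) = (-2 + 20*5 + 5*(-2))/(-25) - 32*(-38) = (-2 + 100 - 10)*(-1/25) + 1216 = 88*(-1/25) + 1216 = -88/25 + 1216 = 30312/25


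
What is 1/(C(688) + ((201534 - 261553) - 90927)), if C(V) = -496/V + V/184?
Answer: -989/149282609 ≈ -6.6250e-6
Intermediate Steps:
C(V) = -496/V + V/184 (C(V) = -496/V + V*(1/184) = -496/V + V/184)
1/(C(688) + ((201534 - 261553) - 90927)) = 1/((-496/688 + (1/184)*688) + ((201534 - 261553) - 90927)) = 1/((-496*1/688 + 86/23) + (-60019 - 90927)) = 1/((-31/43 + 86/23) - 150946) = 1/(2985/989 - 150946) = 1/(-149282609/989) = -989/149282609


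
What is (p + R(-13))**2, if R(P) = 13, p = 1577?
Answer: 2528100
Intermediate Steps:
(p + R(-13))**2 = (1577 + 13)**2 = 1590**2 = 2528100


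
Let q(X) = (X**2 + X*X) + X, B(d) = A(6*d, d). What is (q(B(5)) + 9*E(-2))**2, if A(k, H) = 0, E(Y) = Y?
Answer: 324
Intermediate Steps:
B(d) = 0
q(X) = X + 2*X**2 (q(X) = (X**2 + X**2) + X = 2*X**2 + X = X + 2*X**2)
(q(B(5)) + 9*E(-2))**2 = (0*(1 + 2*0) + 9*(-2))**2 = (0*(1 + 0) - 18)**2 = (0*1 - 18)**2 = (0 - 18)**2 = (-18)**2 = 324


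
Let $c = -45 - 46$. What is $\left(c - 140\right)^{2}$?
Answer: $53361$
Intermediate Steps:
$c = -91$
$\left(c - 140\right)^{2} = \left(-91 - 140\right)^{2} = \left(-231\right)^{2} = 53361$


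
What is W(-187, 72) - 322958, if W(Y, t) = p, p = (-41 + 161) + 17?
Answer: -322821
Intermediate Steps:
p = 137 (p = 120 + 17 = 137)
W(Y, t) = 137
W(-187, 72) - 322958 = 137 - 322958 = -322821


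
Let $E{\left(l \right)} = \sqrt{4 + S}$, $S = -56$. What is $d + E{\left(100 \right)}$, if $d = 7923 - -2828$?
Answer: $10751 + 2 i \sqrt{13} \approx 10751.0 + 7.2111 i$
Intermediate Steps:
$E{\left(l \right)} = 2 i \sqrt{13}$ ($E{\left(l \right)} = \sqrt{4 - 56} = \sqrt{-52} = 2 i \sqrt{13}$)
$d = 10751$ ($d = 7923 + 2828 = 10751$)
$d + E{\left(100 \right)} = 10751 + 2 i \sqrt{13}$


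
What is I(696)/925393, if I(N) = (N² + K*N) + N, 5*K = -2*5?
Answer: 483720/925393 ≈ 0.52272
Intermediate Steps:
K = -2 (K = (-2*5)/5 = (⅕)*(-10) = -2)
I(N) = N² - N (I(N) = (N² - 2*N) + N = N² - N)
I(696)/925393 = (696*(-1 + 696))/925393 = (696*695)*(1/925393) = 483720*(1/925393) = 483720/925393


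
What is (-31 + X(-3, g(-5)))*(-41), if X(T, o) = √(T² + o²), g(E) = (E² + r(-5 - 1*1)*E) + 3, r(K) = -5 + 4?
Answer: 1271 - 123*√122 ≈ -87.579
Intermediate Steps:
r(K) = -1
g(E) = 3 + E² - E (g(E) = (E² - E) + 3 = 3 + E² - E)
(-31 + X(-3, g(-5)))*(-41) = (-31 + √((-3)² + (3 + (-5)² - 1*(-5))²))*(-41) = (-31 + √(9 + (3 + 25 + 5)²))*(-41) = (-31 + √(9 + 33²))*(-41) = (-31 + √(9 + 1089))*(-41) = (-31 + √1098)*(-41) = (-31 + 3*√122)*(-41) = 1271 - 123*√122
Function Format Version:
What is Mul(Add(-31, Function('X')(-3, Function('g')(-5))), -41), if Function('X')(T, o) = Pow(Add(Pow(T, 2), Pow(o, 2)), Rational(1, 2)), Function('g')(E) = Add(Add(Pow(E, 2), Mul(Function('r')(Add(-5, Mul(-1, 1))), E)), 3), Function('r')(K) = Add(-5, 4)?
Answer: Add(1271, Mul(-123, Pow(122, Rational(1, 2)))) ≈ -87.579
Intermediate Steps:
Function('r')(K) = -1
Function('g')(E) = Add(3, Pow(E, 2), Mul(-1, E)) (Function('g')(E) = Add(Add(Pow(E, 2), Mul(-1, E)), 3) = Add(3, Pow(E, 2), Mul(-1, E)))
Mul(Add(-31, Function('X')(-3, Function('g')(-5))), -41) = Mul(Add(-31, Pow(Add(Pow(-3, 2), Pow(Add(3, Pow(-5, 2), Mul(-1, -5)), 2)), Rational(1, 2))), -41) = Mul(Add(-31, Pow(Add(9, Pow(Add(3, 25, 5), 2)), Rational(1, 2))), -41) = Mul(Add(-31, Pow(Add(9, Pow(33, 2)), Rational(1, 2))), -41) = Mul(Add(-31, Pow(Add(9, 1089), Rational(1, 2))), -41) = Mul(Add(-31, Pow(1098, Rational(1, 2))), -41) = Mul(Add(-31, Mul(3, Pow(122, Rational(1, 2)))), -41) = Add(1271, Mul(-123, Pow(122, Rational(1, 2))))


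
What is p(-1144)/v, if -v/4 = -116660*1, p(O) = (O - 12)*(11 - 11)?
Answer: 0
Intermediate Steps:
p(O) = 0 (p(O) = (-12 + O)*0 = 0)
v = 466640 (v = -(-466640) = -4*(-116660) = 466640)
p(-1144)/v = 0/466640 = 0*(1/466640) = 0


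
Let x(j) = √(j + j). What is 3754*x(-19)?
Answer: 3754*I*√38 ≈ 23141.0*I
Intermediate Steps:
x(j) = √2*√j (x(j) = √(2*j) = √2*√j)
3754*x(-19) = 3754*(√2*√(-19)) = 3754*(√2*(I*√19)) = 3754*(I*√38) = 3754*I*√38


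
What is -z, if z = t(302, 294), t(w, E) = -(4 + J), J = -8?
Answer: -4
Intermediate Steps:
t(w, E) = 4 (t(w, E) = -(4 - 8) = -1*(-4) = 4)
z = 4
-z = -1*4 = -4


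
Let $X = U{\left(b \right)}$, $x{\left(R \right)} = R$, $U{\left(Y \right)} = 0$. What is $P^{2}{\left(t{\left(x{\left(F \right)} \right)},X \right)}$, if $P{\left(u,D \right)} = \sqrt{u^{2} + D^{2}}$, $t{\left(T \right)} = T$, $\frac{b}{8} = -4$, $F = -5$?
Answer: $25$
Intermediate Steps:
$b = -32$ ($b = 8 \left(-4\right) = -32$)
$X = 0$
$P{\left(u,D \right)} = \sqrt{D^{2} + u^{2}}$
$P^{2}{\left(t{\left(x{\left(F \right)} \right)},X \right)} = \left(\sqrt{0^{2} + \left(-5\right)^{2}}\right)^{2} = \left(\sqrt{0 + 25}\right)^{2} = \left(\sqrt{25}\right)^{2} = 5^{2} = 25$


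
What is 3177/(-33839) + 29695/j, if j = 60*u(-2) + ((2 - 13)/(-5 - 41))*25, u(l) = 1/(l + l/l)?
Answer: -9246190735/16817983 ≈ -549.78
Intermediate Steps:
u(l) = 1/(1 + l) (u(l) = 1/(l + 1) = 1/(1 + l))
j = -2485/46 (j = 60/(1 - 2) + ((2 - 13)/(-5 - 41))*25 = 60/(-1) - 11/(-46)*25 = 60*(-1) - 11*(-1/46)*25 = -60 + (11/46)*25 = -60 + 275/46 = -2485/46 ≈ -54.022)
3177/(-33839) + 29695/j = 3177/(-33839) + 29695/(-2485/46) = 3177*(-1/33839) + 29695*(-46/2485) = -3177/33839 - 273194/497 = -9246190735/16817983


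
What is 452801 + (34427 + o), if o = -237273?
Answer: 249955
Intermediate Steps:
452801 + (34427 + o) = 452801 + (34427 - 237273) = 452801 - 202846 = 249955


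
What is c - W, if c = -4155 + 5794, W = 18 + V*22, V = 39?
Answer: 763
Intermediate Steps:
W = 876 (W = 18 + 39*22 = 18 + 858 = 876)
c = 1639
c - W = 1639 - 1*876 = 1639 - 876 = 763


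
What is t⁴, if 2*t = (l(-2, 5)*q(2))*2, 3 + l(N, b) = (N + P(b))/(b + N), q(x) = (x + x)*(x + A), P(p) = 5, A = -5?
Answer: 331776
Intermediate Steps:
q(x) = 2*x*(-5 + x) (q(x) = (x + x)*(x - 5) = (2*x)*(-5 + x) = 2*x*(-5 + x))
l(N, b) = -3 + (5 + N)/(N + b) (l(N, b) = -3 + (N + 5)/(b + N) = -3 + (5 + N)/(N + b))
t = 24 (t = ((((5 - 3*5 - 2*(-2))/(-2 + 5))*(2*2*(-5 + 2)))*2)/2 = ((((5 - 15 + 4)/3)*(2*2*(-3)))*2)/2 = ((((⅓)*(-6))*(-12))*2)/2 = (-2*(-12)*2)/2 = (24*2)/2 = (½)*48 = 24)
t⁴ = 24⁴ = 331776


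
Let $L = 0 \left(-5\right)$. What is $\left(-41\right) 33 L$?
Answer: $0$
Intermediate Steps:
$L = 0$
$\left(-41\right) 33 L = \left(-41\right) 33 \cdot 0 = \left(-1353\right) 0 = 0$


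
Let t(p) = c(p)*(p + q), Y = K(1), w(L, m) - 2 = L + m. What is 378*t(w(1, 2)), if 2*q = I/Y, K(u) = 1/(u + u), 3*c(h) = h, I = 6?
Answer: 6930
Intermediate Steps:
c(h) = h/3
w(L, m) = 2 + L + m (w(L, m) = 2 + (L + m) = 2 + L + m)
K(u) = 1/(2*u)
Y = 1/2 (Y = (1/2)/1 = (1/2)*1 = 1/2 ≈ 0.50000)
q = 6 (q = (6/(1/2))/2 = (6*2)/2 = (1/2)*12 = 6)
t(p) = p*(6 + p)/3 (t(p) = (p/3)*(p + 6) = (p/3)*(6 + p) = p*(6 + p)/3)
378*t(w(1, 2)) = 378*((2 + 1 + 2)*(6 + (2 + 1 + 2))/3) = 378*((1/3)*5*(6 + 5)) = 378*((1/3)*5*11) = 378*(55/3) = 6930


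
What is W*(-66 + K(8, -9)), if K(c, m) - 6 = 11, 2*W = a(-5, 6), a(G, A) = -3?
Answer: 147/2 ≈ 73.500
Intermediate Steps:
W = -3/2 (W = (1/2)*(-3) = -3/2 ≈ -1.5000)
K(c, m) = 17 (K(c, m) = 6 + 11 = 17)
W*(-66 + K(8, -9)) = -3*(-66 + 17)/2 = -3/2*(-49) = 147/2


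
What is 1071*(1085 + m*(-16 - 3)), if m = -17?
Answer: 1507968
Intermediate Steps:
1071*(1085 + m*(-16 - 3)) = 1071*(1085 - 17*(-16 - 3)) = 1071*(1085 - 17*(-19)) = 1071*(1085 + 323) = 1071*1408 = 1507968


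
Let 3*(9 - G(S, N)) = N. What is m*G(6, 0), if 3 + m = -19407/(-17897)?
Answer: -308556/17897 ≈ -17.241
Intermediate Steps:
m = -34284/17897 (m = -3 - 19407/(-17897) = -3 - 19407*(-1/17897) = -3 + 19407/17897 = -34284/17897 ≈ -1.9156)
G(S, N) = 9 - N/3
m*G(6, 0) = -34284*(9 - ⅓*0)/17897 = -34284*(9 + 0)/17897 = -34284/17897*9 = -308556/17897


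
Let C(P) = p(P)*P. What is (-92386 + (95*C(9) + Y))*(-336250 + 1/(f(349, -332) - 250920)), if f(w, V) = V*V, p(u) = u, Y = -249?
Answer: 1004607252071235/35174 ≈ 2.8561e+10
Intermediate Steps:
f(w, V) = V²
C(P) = P² (C(P) = P*P = P²)
(-92386 + (95*C(9) + Y))*(-336250 + 1/(f(349, -332) - 250920)) = (-92386 + (95*9² - 249))*(-336250 + 1/((-332)² - 250920)) = (-92386 + (95*81 - 249))*(-336250 + 1/(110224 - 250920)) = (-92386 + (7695 - 249))*(-336250 + 1/(-140696)) = (-92386 + 7446)*(-336250 - 1/140696) = -84940*(-47309030001/140696) = 1004607252071235/35174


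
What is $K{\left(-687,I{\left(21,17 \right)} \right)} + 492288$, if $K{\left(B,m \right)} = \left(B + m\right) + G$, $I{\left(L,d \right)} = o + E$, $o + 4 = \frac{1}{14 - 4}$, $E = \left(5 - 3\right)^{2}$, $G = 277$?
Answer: $\frac{4918781}{10} \approx 4.9188 \cdot 10^{5}$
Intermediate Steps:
$E = 4$ ($E = 2^{2} = 4$)
$o = - \frac{39}{10}$ ($o = -4 + \frac{1}{14 - 4} = -4 + \frac{1}{10} = - \frac{39}{10} \approx -3.9$)
$I{\left(L,d \right)} = \frac{1}{10}$ ($I{\left(L,d \right)} = - \frac{39}{10} + 4 = \frac{1}{10}$)
$K{\left(B,m \right)} = 277 + B + m$ ($K{\left(B,m \right)} = \left(B + m\right) + 277 = 277 + B + m$)
$K{\left(-687,I{\left(21,17 \right)} \right)} + 492288 = \left(277 - 687 + \frac{1}{10}\right) + 492288 = - \frac{4099}{10} + 492288 = \frac{4918781}{10}$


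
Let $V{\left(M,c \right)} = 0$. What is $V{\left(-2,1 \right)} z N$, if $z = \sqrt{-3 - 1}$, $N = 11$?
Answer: $0$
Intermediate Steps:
$z = 2 i$ ($z = \sqrt{-4} = 2 i \approx 2.0 i$)
$V{\left(-2,1 \right)} z N = 0 \cdot 2 i 11 = 0 \cdot 11 = 0$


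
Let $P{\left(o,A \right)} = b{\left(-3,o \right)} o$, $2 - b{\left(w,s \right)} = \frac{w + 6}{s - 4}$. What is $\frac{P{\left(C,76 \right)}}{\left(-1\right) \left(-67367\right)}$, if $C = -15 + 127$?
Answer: $\frac{1988}{606303} \approx 0.0032789$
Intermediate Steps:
$b{\left(w,s \right)} = 2 - \frac{6 + w}{-4 + s}$ ($b{\left(w,s \right)} = 2 - \frac{w + 6}{s - 4} = 2 - \frac{6 + w}{-4 + s}$)
$C = 112$
$P{\left(o,A \right)} = \frac{o \left(-11 + 2 o\right)}{-4 + o}$ ($P{\left(o,A \right)} = \frac{-14 - -3 + 2 o}{-4 + o} o = \frac{-14 + 3 + 2 o}{-4 + o} o = \frac{-11 + 2 o}{-4 + o} o = \frac{o \left(-11 + 2 o\right)}{-4 + o}$)
$\frac{P{\left(C,76 \right)}}{\left(-1\right) \left(-67367\right)} = \frac{112 \frac{1}{-4 + 112} \left(-11 + 2 \cdot 112\right)}{\left(-1\right) \left(-67367\right)} = \frac{112 \cdot \frac{1}{108} \left(-11 + 224\right)}{67367} = 112 \cdot \frac{1}{108} \cdot 213 \cdot \frac{1}{67367} = \frac{1988}{9} \cdot \frac{1}{67367} = \frac{1988}{606303}$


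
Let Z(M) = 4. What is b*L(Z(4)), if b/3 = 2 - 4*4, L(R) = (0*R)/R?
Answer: 0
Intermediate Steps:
L(R) = 0 (L(R) = 0/R = 0)
b = -42 (b = 3*(2 - 4*4) = 3*(2 - 16) = 3*(-14) = -42)
b*L(Z(4)) = -42*0 = 0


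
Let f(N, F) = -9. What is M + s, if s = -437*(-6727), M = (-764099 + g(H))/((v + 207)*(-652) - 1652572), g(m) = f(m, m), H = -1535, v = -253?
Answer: 1192474391882/405645 ≈ 2.9397e+6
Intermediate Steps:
g(m) = -9
M = 191027/405645 (M = (-764099 - 9)/((-253 + 207)*(-652) - 1652572) = -764108/(-46*(-652) - 1652572) = -764108/(29992 - 1652572) = -764108/(-1622580) = -764108*(-1/1622580) = 191027/405645 ≈ 0.47092)
s = 2939699
M + s = 191027/405645 + 2939699 = 1192474391882/405645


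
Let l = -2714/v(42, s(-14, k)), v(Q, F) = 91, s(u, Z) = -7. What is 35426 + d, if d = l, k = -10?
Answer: 3221052/91 ≈ 35396.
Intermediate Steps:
l = -2714/91 ≈ -29.824
d = -2714/91 ≈ -29.824
35426 + d = 35426 - 2714/91 = 3221052/91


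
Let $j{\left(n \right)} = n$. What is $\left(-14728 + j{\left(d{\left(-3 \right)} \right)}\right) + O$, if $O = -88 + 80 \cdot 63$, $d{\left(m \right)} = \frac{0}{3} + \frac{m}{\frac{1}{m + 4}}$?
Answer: $-9779$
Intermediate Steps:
$d{\left(m \right)} = m \left(4 + m\right)$ ($d{\left(m \right)} = 0 \cdot \frac{1}{3} + \frac{m}{\frac{1}{4 + m}} = 0 + m \left(4 + m\right) = m \left(4 + m\right)$)
$O = 4952$ ($O = -88 + 5040 = 4952$)
$\left(-14728 + j{\left(d{\left(-3 \right)} \right)}\right) + O = \left(-14728 - 3 \left(4 - 3\right)\right) + 4952 = \left(-14728 - 3\right) + 4952 = -14731 + 4952 = -9779$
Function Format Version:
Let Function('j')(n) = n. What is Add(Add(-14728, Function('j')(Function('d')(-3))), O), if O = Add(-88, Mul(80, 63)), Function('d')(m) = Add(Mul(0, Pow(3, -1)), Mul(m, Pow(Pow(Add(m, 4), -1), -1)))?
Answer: -9779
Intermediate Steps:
Function('d')(m) = Mul(m, Add(4, m)) (Function('d')(m) = Add(Mul(0, Rational(1, 3)), Mul(m, Pow(Pow(Add(4, m), -1), -1))) = Add(0, Mul(m, Add(4, m))) = Mul(m, Add(4, m)))
O = 4952 (O = Add(-88, 5040) = 4952)
Add(Add(-14728, Function('j')(Function('d')(-3))), O) = Add(Add(-14728, Mul(-3, Add(4, -3))), 4952) = Add(Add(-14728, Mul(-3, 1)), 4952) = Add(Add(-14728, -3), 4952) = Add(-14731, 4952) = -9779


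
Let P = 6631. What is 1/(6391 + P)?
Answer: 1/13022 ≈ 7.6793e-5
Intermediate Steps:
1/(6391 + P) = 1/(6391 + 6631) = 1/13022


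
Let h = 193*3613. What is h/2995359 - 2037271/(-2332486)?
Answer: 7728821505463/6986632932474 ≈ 1.1062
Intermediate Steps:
h = 697309
h/2995359 - 2037271/(-2332486) = 697309/2995359 - 2037271/(-2332486) = 697309*(1/2995359) - 2037271*(-1/2332486) = 697309/2995359 + 2037271/2332486 = 7728821505463/6986632932474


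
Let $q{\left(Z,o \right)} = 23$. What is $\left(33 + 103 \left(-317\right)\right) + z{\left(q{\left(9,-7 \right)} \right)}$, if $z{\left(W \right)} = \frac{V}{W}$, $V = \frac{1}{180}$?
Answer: $- \frac{135038519}{4140} \approx -32618.0$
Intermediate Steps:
$V = \frac{1}{180} \approx 0.0055556$
$z{\left(W \right)} = \frac{1}{180 W}$
$\left(33 + 103 \left(-317\right)\right) + z{\left(q{\left(9,-7 \right)} \right)} = \left(33 + 103 \left(-317\right)\right) + \frac{1}{180 \cdot 23} = \left(33 - 32651\right) + \frac{1}{180} \cdot \frac{1}{23} = -32618 + \frac{1}{4140} = - \frac{135038519}{4140}$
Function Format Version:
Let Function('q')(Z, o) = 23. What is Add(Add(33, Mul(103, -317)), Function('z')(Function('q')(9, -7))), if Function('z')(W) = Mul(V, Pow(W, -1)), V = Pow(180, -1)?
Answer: Rational(-135038519, 4140) ≈ -32618.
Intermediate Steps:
V = Rational(1, 180) ≈ 0.0055556
Function('z')(W) = Mul(Rational(1, 180), Pow(W, -1))
Add(Add(33, Mul(103, -317)), Function('z')(Function('q')(9, -7))) = Add(Add(33, Mul(103, -317)), Mul(Rational(1, 180), Pow(23, -1))) = Add(Add(33, -32651), Mul(Rational(1, 180), Rational(1, 23))) = Add(-32618, Rational(1, 4140)) = Rational(-135038519, 4140)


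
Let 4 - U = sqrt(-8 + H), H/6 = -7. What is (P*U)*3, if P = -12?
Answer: -144 + 180*I*sqrt(2) ≈ -144.0 + 254.56*I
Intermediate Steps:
H = -42 (H = 6*(-7) = -42)
U = 4 - 5*I*sqrt(2) (U = 4 - sqrt(-8 - 42) = 4 - sqrt(-50) = 4 - 5*I*sqrt(2) ≈ 4.0 - 7.0711*I)
(P*U)*3 = -12*(4 - 5*I*sqrt(2))*3 = (-48 + 60*I*sqrt(2))*3 = -144 + 180*I*sqrt(2)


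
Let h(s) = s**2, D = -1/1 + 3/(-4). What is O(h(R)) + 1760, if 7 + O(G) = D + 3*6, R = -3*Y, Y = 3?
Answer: 7077/4 ≈ 1769.3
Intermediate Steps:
R = -9 (R = -3*3 = -9)
D = -7/4 (D = -1*1 + 3*(-1/4) = -1 - 3/4 = -7/4 ≈ -1.7500)
O(G) = 37/4 (O(G) = -7 + (-7/4 + 3*6) = -7 + (-7/4 + 18) = -7 + 65/4 = 37/4)
O(h(R)) + 1760 = 37/4 + 1760 = 7077/4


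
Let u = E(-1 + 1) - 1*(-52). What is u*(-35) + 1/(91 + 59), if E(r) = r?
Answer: -272999/150 ≈ -1820.0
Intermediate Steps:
u = 52 (u = (-1 + 1) - 1*(-52) = 0 + 52 = 52)
u*(-35) + 1/(91 + 59) = 52*(-35) + 1/(91 + 59) = -1820 + 1/150 = -272999/150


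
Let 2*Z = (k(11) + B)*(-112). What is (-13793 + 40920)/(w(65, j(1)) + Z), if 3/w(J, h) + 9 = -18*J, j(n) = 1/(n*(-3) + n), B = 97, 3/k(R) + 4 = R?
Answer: -10660911/2144209 ≈ -4.9720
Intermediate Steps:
k(R) = 3/(-4 + R)
j(n) = -1/(2*n) (j(n) = 1/(-3*n + n) = 1/(-2*n) = -1/(2*n))
w(J, h) = 3/(-9 - 18*J)
Z = -5456 (Z = ((3/(-4 + 11) + 97)*(-112))/2 = ((3/7 + 97)*(-112))/2 = ((682/7)*(-112))/2 = (1/2)*(-10912) = -5456)
(-13793 + 40920)/(w(65, j(1)) + Z) = (-13793 + 40920)/(-1/(3 + 6*65) - 5456) = 27127/(-1/(3 + 390) - 5456) = 27127/(-1/393 - 5456) = 27127/(-2144209/393) = 27127*(-393/2144209) = -10660911/2144209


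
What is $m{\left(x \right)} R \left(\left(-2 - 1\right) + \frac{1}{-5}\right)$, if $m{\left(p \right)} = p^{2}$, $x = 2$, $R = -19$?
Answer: $\frac{1216}{5} \approx 243.2$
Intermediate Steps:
$m{\left(x \right)} R \left(\left(-2 - 1\right) + \frac{1}{-5}\right) = 2^{2} \left(-19\right) \left(\left(-2 - 1\right) + \frac{1}{-5}\right) = 4 \left(-19\right) \left(-3 - \frac{1}{5}\right) = \left(-76\right) \left(- \frac{16}{5}\right) = \frac{1216}{5}$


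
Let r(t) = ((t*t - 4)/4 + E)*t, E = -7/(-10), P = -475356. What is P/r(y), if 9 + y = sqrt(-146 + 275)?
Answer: -77047285/834 - 20400695*sqrt(129)/2502 ≈ -1.8499e+5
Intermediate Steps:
y = -9 + sqrt(129) (y = -9 + sqrt(-146 + 275) = -9 + sqrt(129) ≈ 2.3578)
E = 7/10 (E = -7*(-1/10) = 7/10 ≈ 0.70000)
r(t) = t*(-3/10 + t**2/4) (r(t) = ((t*t - 4)/4 + 7/10)*t = ((t**2 - 4)*(1/4) + 7/10)*t = ((-4 + t**2)*(1/4) + 7/10)*t = ((-1 + t**2/4) + 7/10)*t = (-3/10 + t**2/4)*t = t*(-3/10 + t**2/4))
P/r(y) = -475356*20/((-9 + sqrt(129))*(-6 + 5*(-9 + sqrt(129))**2)) = -9507120/((-9 + sqrt(129))*(-6 + 5*(-9 + sqrt(129))**2))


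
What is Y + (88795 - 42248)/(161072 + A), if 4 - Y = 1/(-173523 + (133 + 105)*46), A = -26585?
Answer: 95024409112/21864224025 ≈ 4.3461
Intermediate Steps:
Y = 650301/162575 (Y = 4 - 1/(-173523 + (133 + 105)*46) = 4 - 1/(-173523 + 238*46) = 4 - 1/(-173523 + 10948) = 4 - 1/(-162575) = 4 - 1*(-1/162575) = 4 + 1/162575 = 650301/162575 ≈ 4.0000)
Y + (88795 - 42248)/(161072 + A) = 650301/162575 + (88795 - 42248)/(161072 - 26585) = 650301/162575 + 46547/134487 = 95024409112/21864224025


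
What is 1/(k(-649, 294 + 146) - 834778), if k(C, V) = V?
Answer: -1/834338 ≈ -1.1986e-6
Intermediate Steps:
1/(k(-649, 294 + 146) - 834778) = 1/((294 + 146) - 834778) = 1/(440 - 834778) = 1/(-834338) = -1/834338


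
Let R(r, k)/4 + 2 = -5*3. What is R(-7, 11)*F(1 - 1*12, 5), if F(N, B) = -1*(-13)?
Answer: -884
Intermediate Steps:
R(r, k) = -68 (R(r, k) = -8 + 4*(-5*3) = -8 + 4*(-15) = -8 - 60 = -68)
F(N, B) = 13
R(-7, 11)*F(1 - 1*12, 5) = -68*13 = -884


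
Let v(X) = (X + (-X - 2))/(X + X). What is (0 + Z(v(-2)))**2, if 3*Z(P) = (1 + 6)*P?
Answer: 49/36 ≈ 1.3611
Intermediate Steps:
v(X) = -1/X (v(X) = (X + (-2 - X))/((2*X)) = -1/X)
Z(P) = 7*P/3 (Z(P) = ((1 + 6)*P)/3 = (7*P)/3 = 7*P/3)
(0 + Z(v(-2)))**2 = (0 + 7*(-1/(-2))/3)**2 = (0 + 7*(-1*(-1/2))/3)**2 = (0 + (7/3)*(1/2))**2 = (0 + 7/6)**2 = (7/6)**2 = 49/36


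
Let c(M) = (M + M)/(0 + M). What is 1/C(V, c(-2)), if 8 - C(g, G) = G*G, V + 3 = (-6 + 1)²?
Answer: ¼ ≈ 0.25000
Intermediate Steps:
V = 22 (V = -3 + (-6 + 1)² = -3 + (-5)² = -3 + 25 = 22)
c(M) = 2 (c(M) = (2*M)/M = 2)
C(g, G) = 8 - G² (C(g, G) = 8 - G*G = 8 - G²)
1/C(V, c(-2)) = 1/(8 - 1*2²) = 1/(8 - 1*4) = 1/(8 - 4) = 1/4 = ¼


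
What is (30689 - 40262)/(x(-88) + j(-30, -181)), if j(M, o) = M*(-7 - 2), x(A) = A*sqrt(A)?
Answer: -1292355/377186 - 421212*I*sqrt(22)/188593 ≈ -3.4263 - 10.476*I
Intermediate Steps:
x(A) = A**(3/2)
j(M, o) = -9*M (j(M, o) = M*(-9) = -9*M)
(30689 - 40262)/(x(-88) + j(-30, -181)) = (30689 - 40262)/((-88)**(3/2) - 9*(-30)) = -9573/(-176*I*sqrt(22) + 270) = -9573/(270 - 176*I*sqrt(22))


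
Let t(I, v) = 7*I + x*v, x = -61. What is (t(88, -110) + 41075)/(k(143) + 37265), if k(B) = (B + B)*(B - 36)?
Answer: 48401/67867 ≈ 0.71317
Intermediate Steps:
t(I, v) = -61*v + 7*I (t(I, v) = 7*I - 61*v = -61*v + 7*I)
k(B) = 2*B*(-36 + B) (k(B) = (2*B)*(-36 + B) = 2*B*(-36 + B))
(t(88, -110) + 41075)/(k(143) + 37265) = ((-61*(-110) + 7*88) + 41075)/(2*143*(-36 + 143) + 37265) = ((6710 + 616) + 41075)/(2*143*107 + 37265) = (7326 + 41075)/(30602 + 37265) = 48401/67867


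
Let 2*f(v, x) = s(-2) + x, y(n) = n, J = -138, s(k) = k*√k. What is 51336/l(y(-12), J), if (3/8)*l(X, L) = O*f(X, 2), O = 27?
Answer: 713/3 + 713*I*√2/3 ≈ 237.67 + 336.11*I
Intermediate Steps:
s(k) = k^(3/2)
f(v, x) = x/2 - I*√2 (f(v, x) = ((-2)^(3/2) + x)/2 = (-2*I*√2 + x)/2 = (x - 2*I*√2)/2 = x/2 - I*√2)
l(X, L) = 72 - 72*I*√2 (l(X, L) = 8*(27*((½)*2 - I*√2))/3 = 8*(27*(1 - I*√2))/3 = 8*(27 - 27*I*√2)/3 = 72 - 72*I*√2)
51336/l(y(-12), J) = 51336/(72 - 72*I*√2)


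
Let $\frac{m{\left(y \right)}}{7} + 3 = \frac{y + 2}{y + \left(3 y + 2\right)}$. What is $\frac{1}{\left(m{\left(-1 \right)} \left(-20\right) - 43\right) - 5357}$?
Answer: $- \frac{1}{4910} \approx -0.00020367$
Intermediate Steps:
$m{\left(y \right)} = -21 + \frac{7 \left(2 + y\right)}{2 + 4 y}$ ($m{\left(y \right)} = -21 + 7 \frac{y + 2}{y + \left(3 y + 2\right)} = -21 + 7 \frac{2 + y}{y + \left(2 + 3 y\right)} = -21 + 7 \frac{2 + y}{2 + 4 y} = -21 + \frac{7 \left(2 + y\right)}{2 + 4 y}$)
$\frac{1}{\left(m{\left(-1 \right)} \left(-20\right) - 43\right) - 5357} = \frac{1}{\left(\frac{7 \left(-4 - -11\right)}{2 \left(1 + 2 \left(-1\right)\right)} \left(-20\right) - 43\right) - 5357} = \frac{1}{\left(\frac{7 \left(-4 + 11\right)}{2 \left(1 - 2\right)} \left(-20\right) - 43\right) - 5357} = \frac{1}{\left(\frac{7}{2} \frac{1}{-1} \cdot 7 \left(-20\right) - 43\right) - 5357} = \frac{1}{\left(\frac{7}{2} \left(-1\right) 7 \left(-20\right) - 43\right) - 5357} = \frac{1}{\left(\left(- \frac{49}{2}\right) \left(-20\right) - 43\right) - 5357} = \frac{1}{\left(490 - 43\right) - 5357} = \frac{1}{447 - 5357} = \frac{1}{-4910} = - \frac{1}{4910}$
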